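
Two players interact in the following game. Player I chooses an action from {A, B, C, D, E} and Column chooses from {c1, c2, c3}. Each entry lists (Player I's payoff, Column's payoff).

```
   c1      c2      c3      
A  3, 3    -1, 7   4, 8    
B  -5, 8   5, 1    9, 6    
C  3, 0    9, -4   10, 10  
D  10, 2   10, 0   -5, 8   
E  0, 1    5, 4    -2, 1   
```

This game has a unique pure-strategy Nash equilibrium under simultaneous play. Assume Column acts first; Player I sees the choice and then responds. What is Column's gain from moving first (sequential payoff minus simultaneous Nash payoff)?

0

Solve by backward induction (Column leads).
- c1 → Player I plays D (best of 3, -5, 3, 10, 0); Column gets 2.
- c2 → Player I plays D (best of -1, 5, 9, 10, 5); Column gets 0.
- c3 → Player I plays C (best of 4, 9, 10, -5, -2); Column gets 10.
Maximizing over 2, 0, 10, Column chooses c3. Subgame-perfect outcome: (C, c3) with payoffs (10, 10).
Under simultaneous play:
Player I's best replies: c1→D; c2→D; c3→C.
Column's best replies: A→c3; B→c1; C→c3; D→c3; E→c2.
Only (C, c3) has each player best-responding; Nash payoffs (10, 10).
Column's commitment gain: 10 − 10 = 0.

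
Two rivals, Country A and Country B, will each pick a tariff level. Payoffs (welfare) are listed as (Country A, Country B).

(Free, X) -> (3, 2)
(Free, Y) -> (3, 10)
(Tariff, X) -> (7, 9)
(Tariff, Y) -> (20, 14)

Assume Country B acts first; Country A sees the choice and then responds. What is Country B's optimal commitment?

Y

Work backward from Country A's decision.
- X: Country A compares 3, 7 and picks Tariff; Country B would get 9.
- Y: Country A compares 3, 20 and picks Tariff; Country B would get 14.
Among 9, 14, the best is 14 at Y. Subgame-perfect outcome: (Tariff, Y) with payoffs (20, 14).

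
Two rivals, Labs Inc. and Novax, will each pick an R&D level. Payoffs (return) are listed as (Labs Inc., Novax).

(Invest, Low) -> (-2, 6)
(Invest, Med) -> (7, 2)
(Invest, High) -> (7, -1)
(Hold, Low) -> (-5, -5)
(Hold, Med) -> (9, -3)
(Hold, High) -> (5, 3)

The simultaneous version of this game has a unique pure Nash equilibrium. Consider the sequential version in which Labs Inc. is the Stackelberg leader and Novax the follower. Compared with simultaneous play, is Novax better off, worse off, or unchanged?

worse off

Backward induction with Labs Inc. moving first.
- Invest: Novax compares 6, 2, -1 and picks Low; Labs Inc. would get -2.
- Hold: Novax compares -5, -3, 3 and picks High; Labs Inc. would get 5.
Maximizing over -2, 5, Labs Inc. chooses Hold. Subgame-perfect outcome: (Hold, High) with payoffs (5, 3).
Under simultaneous play:
Labs Inc.'s best replies: Low→Invest; Med→Hold; High→Invest.
Novax's best replies: Invest→Low; Hold→High.
Only (Invest, Low) has each player best-responding; Nash payoffs (-2, 6).
Novax earns 3 sequentially versus 6 at the Nash outcome: worse off.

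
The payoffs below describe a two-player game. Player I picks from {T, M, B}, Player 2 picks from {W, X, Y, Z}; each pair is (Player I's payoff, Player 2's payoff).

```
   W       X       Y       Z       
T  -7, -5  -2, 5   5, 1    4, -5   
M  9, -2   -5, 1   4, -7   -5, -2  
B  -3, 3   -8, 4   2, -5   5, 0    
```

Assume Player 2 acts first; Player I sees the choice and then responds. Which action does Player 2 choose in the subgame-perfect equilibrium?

X

Player I best-responds to each possible Player 2 move:
- W: BR = M, leader payoff -2.
- X: BR = T, leader payoff 5.
- Y: BR = T, leader payoff 1.
- Z: BR = B, leader payoff 0.
Maximizing over -2, 5, 1, 0, Player 2 chooses X. Subgame-perfect outcome: (T, X) with payoffs (-2, 5).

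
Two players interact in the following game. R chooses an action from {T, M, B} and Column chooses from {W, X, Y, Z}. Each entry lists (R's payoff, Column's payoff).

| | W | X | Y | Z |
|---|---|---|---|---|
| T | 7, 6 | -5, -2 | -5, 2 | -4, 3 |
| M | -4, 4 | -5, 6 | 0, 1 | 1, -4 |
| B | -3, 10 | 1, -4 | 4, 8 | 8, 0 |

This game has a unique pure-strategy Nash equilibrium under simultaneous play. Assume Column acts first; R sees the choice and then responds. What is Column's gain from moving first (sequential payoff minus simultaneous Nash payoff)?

Solve by backward induction (Column leads).
- W → R plays T (best of 7, -4, -3); Column gets 6.
- X → R plays B (best of -5, -5, 1); Column gets -4.
- Y → R plays B (best of -5, 0, 4); Column gets 8.
- Z → R plays B (best of -4, 1, 8); Column gets 0.
Among 6, -4, 8, 0, the best is 8 at Y. Subgame-perfect outcome: (B, Y) with payoffs (4, 8).
Under simultaneous play:
R's best replies: W→T; X→B; Y→B; Z→B.
Column's best replies: T→W; M→X; B→W.
The unique mutual best reply is (T, W), giving (7, 6).
Column's commitment gain: 8 − 6 = 2.

2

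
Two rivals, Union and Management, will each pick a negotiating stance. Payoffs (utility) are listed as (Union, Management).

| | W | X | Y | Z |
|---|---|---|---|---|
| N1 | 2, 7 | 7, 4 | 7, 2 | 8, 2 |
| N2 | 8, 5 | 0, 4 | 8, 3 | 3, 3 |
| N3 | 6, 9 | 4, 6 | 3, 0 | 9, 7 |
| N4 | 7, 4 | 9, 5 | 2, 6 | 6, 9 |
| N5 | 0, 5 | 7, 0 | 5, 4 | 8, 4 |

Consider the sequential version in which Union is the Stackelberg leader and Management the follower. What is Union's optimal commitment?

N2

Management best-responds to each possible Union move:
- N1: Management compares 7, 4, 2, 2 and picks W; Union would get 2.
- N2: Management compares 5, 4, 3, 3 and picks W; Union would get 8.
- N3: Management compares 9, 6, 0, 7 and picks W; Union would get 6.
- N4: Management compares 4, 5, 6, 9 and picks Z; Union would get 6.
- N5: Management compares 5, 0, 4, 4 and picks W; Union would get 0.
Maximizing over 2, 8, 6, 6, 0, Union chooses N2. Subgame-perfect outcome: (N2, W) with payoffs (8, 5).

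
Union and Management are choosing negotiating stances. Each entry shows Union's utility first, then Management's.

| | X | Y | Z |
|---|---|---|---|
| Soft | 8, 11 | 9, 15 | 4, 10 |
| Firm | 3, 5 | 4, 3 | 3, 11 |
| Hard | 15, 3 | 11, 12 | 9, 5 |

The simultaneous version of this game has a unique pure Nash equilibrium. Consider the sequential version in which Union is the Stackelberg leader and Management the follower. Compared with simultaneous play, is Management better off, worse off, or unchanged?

unchanged

Work backward from Management's decision.
- Soft: Management compares 11, 15, 10 and picks Y; Union would get 9.
- Firm: Management compares 5, 3, 11 and picks Z; Union would get 3.
- Hard: Management compares 3, 12, 5 and picks Y; Union would get 11.
Union's induced payoffs are 9, 3, 11, so Union commits to Hard. Subgame-perfect outcome: (Hard, Y) with payoffs (11, 12).
Under simultaneous play:
Union's best replies: X→Hard; Y→Hard; Z→Hard.
Management's best replies: Soft→Y; Firm→Z; Hard→Y.
The unique mutual best reply is (Hard, Y), giving (11, 12).
Management earns 12 sequentially versus 12 at the Nash outcome: unchanged.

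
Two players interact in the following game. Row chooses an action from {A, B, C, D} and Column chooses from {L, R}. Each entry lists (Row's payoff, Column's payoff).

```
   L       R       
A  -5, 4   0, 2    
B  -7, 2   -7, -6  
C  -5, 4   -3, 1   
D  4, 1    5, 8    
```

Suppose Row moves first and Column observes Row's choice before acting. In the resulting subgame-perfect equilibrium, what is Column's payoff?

Work backward from Column's decision.
- A: Column compares 4, 2 and picks L; Row would get -5.
- B: Column compares 2, -6 and picks L; Row would get -7.
- C: Column compares 4, 1 and picks L; Row would get -5.
- D: Column compares 1, 8 and picks R; Row would get 5.
Maximizing over -5, -7, -5, 5, Row chooses D. Subgame-perfect outcome: (D, R) with payoffs (5, 8).

8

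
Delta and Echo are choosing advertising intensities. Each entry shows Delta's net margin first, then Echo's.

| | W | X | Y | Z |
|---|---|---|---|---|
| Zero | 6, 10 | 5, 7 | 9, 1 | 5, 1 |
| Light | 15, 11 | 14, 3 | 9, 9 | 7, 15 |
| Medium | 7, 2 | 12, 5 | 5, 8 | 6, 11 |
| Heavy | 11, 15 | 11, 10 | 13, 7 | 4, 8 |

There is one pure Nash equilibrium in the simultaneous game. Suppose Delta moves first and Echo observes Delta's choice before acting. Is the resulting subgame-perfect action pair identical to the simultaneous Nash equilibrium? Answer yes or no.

no

Backward induction with Delta moving first.
- Zero → Echo plays W (best of 10, 7, 1, 1); Delta gets 6.
- Light → Echo plays Z (best of 11, 3, 9, 15); Delta gets 7.
- Medium → Echo plays Z (best of 2, 5, 8, 11); Delta gets 6.
- Heavy → Echo plays W (best of 15, 10, 7, 8); Delta gets 11.
Delta's induced payoffs are 6, 7, 6, 11, so Delta commits to Heavy. Subgame-perfect outcome: (Heavy, W) with payoffs (11, 15).
Under simultaneous play:
Delta's best replies: W→Light; X→Light; Y→Heavy; Z→Light.
Echo's best replies: Zero→W; Light→Z; Medium→Z; Heavy→W.
Only (Light, Z) has each player best-responding; Nash payoffs (7, 15).
Sequential outcome (Heavy, W) differs from the Nash profile (Light, Z).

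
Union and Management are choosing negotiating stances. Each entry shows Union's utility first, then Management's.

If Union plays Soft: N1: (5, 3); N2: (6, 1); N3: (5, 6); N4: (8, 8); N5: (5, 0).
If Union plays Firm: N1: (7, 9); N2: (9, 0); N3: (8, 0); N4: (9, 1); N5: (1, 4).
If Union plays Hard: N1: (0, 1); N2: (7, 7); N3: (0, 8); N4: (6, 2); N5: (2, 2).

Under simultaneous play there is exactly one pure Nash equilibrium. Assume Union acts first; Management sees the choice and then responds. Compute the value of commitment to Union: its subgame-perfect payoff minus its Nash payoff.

1

Work backward from Management's decision.
- Soft: Management compares 3, 1, 6, 8, 0 and picks N4; Union would get 8.
- Firm: Management compares 9, 0, 0, 1, 4 and picks N1; Union would get 7.
- Hard: Management compares 1, 7, 8, 2, 2 and picks N3; Union would get 0.
Among 8, 7, 0, the best is 8 at Soft. Subgame-perfect outcome: (Soft, N4) with payoffs (8, 8).
For the simultaneous game, intersect best replies.
Union's best replies: N1→Firm; N2→Firm; N3→Firm; N4→Firm; N5→Soft.
Management's best replies: Soft→N4; Firm→N1; Hard→N3.
Only (Firm, N1) has each player best-responding; Nash payoffs (7, 9).
Union's commitment gain: 8 − 7 = 1.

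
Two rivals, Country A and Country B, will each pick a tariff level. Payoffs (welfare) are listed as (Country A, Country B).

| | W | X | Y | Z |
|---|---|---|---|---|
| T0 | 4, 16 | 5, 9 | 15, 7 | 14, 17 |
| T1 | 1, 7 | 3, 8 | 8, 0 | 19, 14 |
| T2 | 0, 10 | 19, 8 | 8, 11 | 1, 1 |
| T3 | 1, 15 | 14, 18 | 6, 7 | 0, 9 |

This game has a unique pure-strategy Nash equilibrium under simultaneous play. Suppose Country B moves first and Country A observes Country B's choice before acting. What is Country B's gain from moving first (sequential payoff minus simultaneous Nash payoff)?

2

Backward induction with Country B moving first.
- W: BR = T0, leader payoff 16.
- X: BR = T2, leader payoff 8.
- Y: BR = T0, leader payoff 7.
- Z: BR = T1, leader payoff 14.
Among 16, 8, 7, 14, the best is 16 at W. Subgame-perfect outcome: (T0, W) with payoffs (4, 16).
Under simultaneous play:
Country A's best replies: W→T0; X→T2; Y→T0; Z→T1.
Country B's best replies: T0→Z; T1→Z; T2→Y; T3→X.
Only (T1, Z) has each player best-responding; Nash payoffs (19, 14).
Country B's commitment gain: 16 − 14 = 2.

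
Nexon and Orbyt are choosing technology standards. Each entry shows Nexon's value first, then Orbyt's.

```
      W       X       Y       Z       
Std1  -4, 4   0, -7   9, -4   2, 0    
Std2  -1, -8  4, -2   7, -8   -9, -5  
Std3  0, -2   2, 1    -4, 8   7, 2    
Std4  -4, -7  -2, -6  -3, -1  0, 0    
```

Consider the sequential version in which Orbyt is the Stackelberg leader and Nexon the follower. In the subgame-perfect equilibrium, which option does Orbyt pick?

Solve by backward induction (Orbyt leads).
- W → Nexon plays Std3 (best of -4, -1, 0, -4); Orbyt gets -2.
- X → Nexon plays Std2 (best of 0, 4, 2, -2); Orbyt gets -2.
- Y → Nexon plays Std1 (best of 9, 7, -4, -3); Orbyt gets -4.
- Z → Nexon plays Std3 (best of 2, -9, 7, 0); Orbyt gets 2.
Among -2, -2, -4, 2, the best is 2 at Z. Subgame-perfect outcome: (Std3, Z) with payoffs (7, 2).

Z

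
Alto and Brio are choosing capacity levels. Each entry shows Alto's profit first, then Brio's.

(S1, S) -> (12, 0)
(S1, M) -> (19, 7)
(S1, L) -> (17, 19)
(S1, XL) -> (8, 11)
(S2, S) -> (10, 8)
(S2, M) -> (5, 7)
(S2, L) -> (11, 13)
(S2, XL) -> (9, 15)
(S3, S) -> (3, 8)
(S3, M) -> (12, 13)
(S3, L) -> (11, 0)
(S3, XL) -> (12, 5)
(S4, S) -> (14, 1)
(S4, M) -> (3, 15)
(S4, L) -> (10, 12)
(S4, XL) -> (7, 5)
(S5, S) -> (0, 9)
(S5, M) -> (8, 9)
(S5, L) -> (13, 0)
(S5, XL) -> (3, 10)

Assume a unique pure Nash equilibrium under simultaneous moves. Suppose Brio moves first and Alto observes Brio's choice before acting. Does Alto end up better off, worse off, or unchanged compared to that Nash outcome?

Solve by backward induction (Brio leads).
- S: Alto compares 12, 10, 3, 14, 0 and picks S4; Brio would get 1.
- M: Alto compares 19, 5, 12, 3, 8 and picks S1; Brio would get 7.
- L: Alto compares 17, 11, 11, 10, 13 and picks S1; Brio would get 19.
- XL: Alto compares 8, 9, 12, 7, 3 and picks S3; Brio would get 5.
Among 1, 7, 19, 5, the best is 19 at L. Subgame-perfect outcome: (S1, L) with payoffs (17, 19).
For the simultaneous game, intersect best replies.
Alto's best replies: S→S4; M→S1; L→S1; XL→S3.
Brio's best replies: S1→L; S2→XL; S3→M; S4→M; S5→XL.
Only (S1, L) has each player best-responding; Nash payoffs (17, 19).
Alto earns 17 sequentially versus 17 at the Nash outcome: unchanged.

unchanged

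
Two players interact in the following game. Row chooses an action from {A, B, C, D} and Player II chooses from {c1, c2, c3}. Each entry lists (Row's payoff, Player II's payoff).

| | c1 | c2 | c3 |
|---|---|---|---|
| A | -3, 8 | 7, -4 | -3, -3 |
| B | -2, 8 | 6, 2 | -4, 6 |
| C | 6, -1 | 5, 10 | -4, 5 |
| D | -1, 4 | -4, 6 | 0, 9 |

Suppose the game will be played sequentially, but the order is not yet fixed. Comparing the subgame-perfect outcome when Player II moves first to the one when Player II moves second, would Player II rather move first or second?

second

If Row leads: Player II's best replies are A→c1, B→c1, C→c2, D→c3; Row's induced payoffs -3, -2, 5, 0; outcome (C, c2), payoffs (5, 10).
If Player II leads: Row's best replies are c1→C, c2→A, c3→D; Player II's induced payoffs -1, -4, 9; outcome (D, c3), payoffs (0, 9).
Player II gets 9 moving first and 10 moving second, so Player II prefers to move second.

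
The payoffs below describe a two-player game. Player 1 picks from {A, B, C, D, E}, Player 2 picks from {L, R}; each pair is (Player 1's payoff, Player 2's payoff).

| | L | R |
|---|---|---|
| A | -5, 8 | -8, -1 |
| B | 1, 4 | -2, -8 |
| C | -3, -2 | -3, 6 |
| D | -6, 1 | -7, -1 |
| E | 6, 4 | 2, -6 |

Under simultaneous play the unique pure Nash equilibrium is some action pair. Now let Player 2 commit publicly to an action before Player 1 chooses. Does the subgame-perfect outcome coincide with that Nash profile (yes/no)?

yes

Backward induction with Player 2 moving first.
- L: BR = E, leader payoff 4.
- R: BR = E, leader payoff -6.
Among 4, -6, the best is 4 at L. Subgame-perfect outcome: (E, L) with payoffs (6, 4).
For the simultaneous game, intersect best replies.
Player 1's best replies: L→E; R→E.
Player 2's best replies: A→L; B→L; C→R; D→L; E→L.
The unique mutual best reply is (E, L), giving (6, 4).
Sequential outcome (E, L) coincides with the Nash profile (E, L).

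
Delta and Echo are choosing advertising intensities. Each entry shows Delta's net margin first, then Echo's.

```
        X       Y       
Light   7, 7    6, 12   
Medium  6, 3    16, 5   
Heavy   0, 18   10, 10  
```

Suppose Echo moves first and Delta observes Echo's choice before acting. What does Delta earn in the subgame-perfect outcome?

7

Backward induction with Echo moving first.
- X: Delta compares 7, 6, 0 and picks Light; Echo would get 7.
- Y: Delta compares 6, 16, 10 and picks Medium; Echo would get 5.
Echo's induced payoffs are 7, 5, so Echo commits to X. Subgame-perfect outcome: (Light, X) with payoffs (7, 7).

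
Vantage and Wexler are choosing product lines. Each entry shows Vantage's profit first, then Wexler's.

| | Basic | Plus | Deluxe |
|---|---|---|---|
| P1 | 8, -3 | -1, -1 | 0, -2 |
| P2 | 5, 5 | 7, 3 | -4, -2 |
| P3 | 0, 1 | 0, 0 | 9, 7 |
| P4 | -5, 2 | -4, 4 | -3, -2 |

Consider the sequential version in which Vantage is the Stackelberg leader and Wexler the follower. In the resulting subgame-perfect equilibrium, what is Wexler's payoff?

Solve by backward induction (Vantage leads).
- P1: BR = Plus, leader payoff -1.
- P2: BR = Basic, leader payoff 5.
- P3: BR = Deluxe, leader payoff 9.
- P4: BR = Plus, leader payoff -4.
Maximizing over -1, 5, 9, -4, Vantage chooses P3. Subgame-perfect outcome: (P3, Deluxe) with payoffs (9, 7).

7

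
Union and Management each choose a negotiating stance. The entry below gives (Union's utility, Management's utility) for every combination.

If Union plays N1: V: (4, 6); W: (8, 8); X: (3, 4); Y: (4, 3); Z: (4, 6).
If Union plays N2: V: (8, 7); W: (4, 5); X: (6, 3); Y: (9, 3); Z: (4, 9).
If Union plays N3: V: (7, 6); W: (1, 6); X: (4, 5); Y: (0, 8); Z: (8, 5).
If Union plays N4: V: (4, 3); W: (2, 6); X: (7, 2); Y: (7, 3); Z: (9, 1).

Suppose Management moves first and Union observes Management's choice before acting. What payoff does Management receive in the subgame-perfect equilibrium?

8

Union best-responds to each possible Management move:
- V: Union compares 4, 8, 7, 4 and picks N2; Management would get 7.
- W: Union compares 8, 4, 1, 2 and picks N1; Management would get 8.
- X: Union compares 3, 6, 4, 7 and picks N4; Management would get 2.
- Y: Union compares 4, 9, 0, 7 and picks N2; Management would get 3.
- Z: Union compares 4, 4, 8, 9 and picks N4; Management would get 1.
Management's induced payoffs are 7, 8, 2, 3, 1, so Management commits to W. Subgame-perfect outcome: (N1, W) with payoffs (8, 8).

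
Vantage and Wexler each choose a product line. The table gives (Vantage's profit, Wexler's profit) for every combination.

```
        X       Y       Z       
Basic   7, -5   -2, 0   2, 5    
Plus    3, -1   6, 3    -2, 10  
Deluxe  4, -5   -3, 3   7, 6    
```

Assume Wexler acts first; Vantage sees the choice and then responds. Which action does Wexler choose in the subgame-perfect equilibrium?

Z

Backward induction with Wexler moving first.
- X: Vantage compares 7, 3, 4 and picks Basic; Wexler would get -5.
- Y: Vantage compares -2, 6, -3 and picks Plus; Wexler would get 3.
- Z: Vantage compares 2, -2, 7 and picks Deluxe; Wexler would get 6.
Among -5, 3, 6, the best is 6 at Z. Subgame-perfect outcome: (Deluxe, Z) with payoffs (7, 6).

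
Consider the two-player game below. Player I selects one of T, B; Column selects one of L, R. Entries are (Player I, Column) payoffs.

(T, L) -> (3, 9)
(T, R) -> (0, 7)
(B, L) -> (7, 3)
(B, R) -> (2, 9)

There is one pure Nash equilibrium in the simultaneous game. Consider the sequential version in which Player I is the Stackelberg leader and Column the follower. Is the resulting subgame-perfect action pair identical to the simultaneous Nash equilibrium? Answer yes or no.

no

Column best-responds to each possible Player I move:
- T: BR = L, leader payoff 3.
- B: BR = R, leader payoff 2.
Player I's induced payoffs are 3, 2, so Player I commits to T. Subgame-perfect outcome: (T, L) with payoffs (3, 9).
Under simultaneous play:
Player I's best replies: L→B; R→B.
Column's best replies: T→L; B→R.
The unique mutual best reply is (B, R), giving (2, 9).
Sequential outcome (T, L) differs from the Nash profile (B, R).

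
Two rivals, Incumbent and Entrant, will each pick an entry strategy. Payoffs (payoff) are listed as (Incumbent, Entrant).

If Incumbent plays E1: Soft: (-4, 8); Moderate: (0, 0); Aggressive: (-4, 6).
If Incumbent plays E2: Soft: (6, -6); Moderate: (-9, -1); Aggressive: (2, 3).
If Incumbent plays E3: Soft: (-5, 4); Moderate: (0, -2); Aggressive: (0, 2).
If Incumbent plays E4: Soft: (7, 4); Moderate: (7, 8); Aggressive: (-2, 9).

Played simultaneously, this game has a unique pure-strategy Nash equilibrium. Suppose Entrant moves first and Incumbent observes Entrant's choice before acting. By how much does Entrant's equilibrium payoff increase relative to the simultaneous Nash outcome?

Incumbent best-responds to each possible Entrant move:
- Soft: BR = E4, leader payoff 4.
- Moderate: BR = E4, leader payoff 8.
- Aggressive: BR = E2, leader payoff 3.
Entrant's induced payoffs are 4, 8, 3, so Entrant commits to Moderate. Subgame-perfect outcome: (E4, Moderate) with payoffs (7, 8).
Under simultaneous play:
Incumbent's best replies: Soft→E4; Moderate→E4; Aggressive→E2.
Entrant's best replies: E1→Soft; E2→Aggressive; E3→Soft; E4→Aggressive.
The unique mutual best reply is (E2, Aggressive), giving (2, 3).
Entrant's commitment gain: 8 − 3 = 5.

5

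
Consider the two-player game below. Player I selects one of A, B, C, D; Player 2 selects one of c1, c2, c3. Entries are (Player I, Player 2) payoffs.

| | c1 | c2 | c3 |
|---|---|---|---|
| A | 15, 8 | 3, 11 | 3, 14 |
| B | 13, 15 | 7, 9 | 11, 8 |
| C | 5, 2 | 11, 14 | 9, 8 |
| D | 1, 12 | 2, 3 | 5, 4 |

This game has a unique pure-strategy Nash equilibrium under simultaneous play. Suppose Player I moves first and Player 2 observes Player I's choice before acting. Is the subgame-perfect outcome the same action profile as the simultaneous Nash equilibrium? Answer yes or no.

no

Backward induction with Player I moving first.
- A: BR = c3, leader payoff 3.
- B: BR = c1, leader payoff 13.
- C: BR = c2, leader payoff 11.
- D: BR = c1, leader payoff 1.
Among 3, 13, 11, 1, the best is 13 at B. Subgame-perfect outcome: (B, c1) with payoffs (13, 15).
Now find the simultaneous Nash equilibrium.
Player I's best replies: c1→A; c2→C; c3→B.
Player 2's best replies: A→c3; B→c1; C→c2; D→c1.
The unique mutual best reply is (C, c2), giving (11, 14).
Sequential outcome (B, c1) differs from the Nash profile (C, c2).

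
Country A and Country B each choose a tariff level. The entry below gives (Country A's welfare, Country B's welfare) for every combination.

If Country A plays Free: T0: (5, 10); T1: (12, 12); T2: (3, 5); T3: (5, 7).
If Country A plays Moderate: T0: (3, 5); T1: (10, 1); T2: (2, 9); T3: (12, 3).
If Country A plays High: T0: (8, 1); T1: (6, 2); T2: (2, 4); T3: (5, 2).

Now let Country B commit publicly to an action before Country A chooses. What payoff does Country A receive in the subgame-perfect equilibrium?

Work backward from Country A's decision.
- T0: BR = High, leader payoff 1.
- T1: BR = Free, leader payoff 12.
- T2: BR = Free, leader payoff 5.
- T3: BR = Moderate, leader payoff 3.
Among 1, 12, 5, 3, the best is 12 at T1. Subgame-perfect outcome: (Free, T1) with payoffs (12, 12).

12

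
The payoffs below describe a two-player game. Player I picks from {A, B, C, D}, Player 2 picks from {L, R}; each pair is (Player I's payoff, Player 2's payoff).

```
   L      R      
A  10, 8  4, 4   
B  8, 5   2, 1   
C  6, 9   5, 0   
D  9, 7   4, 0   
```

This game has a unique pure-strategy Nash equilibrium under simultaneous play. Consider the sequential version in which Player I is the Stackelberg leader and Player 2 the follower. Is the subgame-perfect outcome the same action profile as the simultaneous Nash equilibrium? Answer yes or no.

yes

Work backward from Player 2's decision.
- A: BR = L, leader payoff 10.
- B: BR = L, leader payoff 8.
- C: BR = L, leader payoff 6.
- D: BR = L, leader payoff 9.
Maximizing over 10, 8, 6, 9, Player I chooses A. Subgame-perfect outcome: (A, L) with payoffs (10, 8).
For the simultaneous game, intersect best replies.
Player I's best replies: L→A; R→C.
Player 2's best replies: A→L; B→L; C→L; D→L.
Only (A, L) has each player best-responding; Nash payoffs (10, 8).
Sequential outcome (A, L) coincides with the Nash profile (A, L).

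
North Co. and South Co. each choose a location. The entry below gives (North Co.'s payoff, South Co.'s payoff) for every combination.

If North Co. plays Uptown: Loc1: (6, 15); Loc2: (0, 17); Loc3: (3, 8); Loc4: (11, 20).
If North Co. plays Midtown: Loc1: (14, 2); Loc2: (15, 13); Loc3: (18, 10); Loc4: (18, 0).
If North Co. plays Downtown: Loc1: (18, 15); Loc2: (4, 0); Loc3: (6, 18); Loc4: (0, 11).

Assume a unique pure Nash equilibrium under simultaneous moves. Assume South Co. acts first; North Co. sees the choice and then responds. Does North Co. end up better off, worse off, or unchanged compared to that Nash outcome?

better off

Solve by backward induction (South Co. leads).
- Loc1: BR = Downtown, leader payoff 15.
- Loc2: BR = Midtown, leader payoff 13.
- Loc3: BR = Midtown, leader payoff 10.
- Loc4: BR = Midtown, leader payoff 0.
South Co.'s induced payoffs are 15, 13, 10, 0, so South Co. commits to Loc1. Subgame-perfect outcome: (Downtown, Loc1) with payoffs (18, 15).
Now find the simultaneous Nash equilibrium.
North Co.'s best replies: Loc1→Downtown; Loc2→Midtown; Loc3→Midtown; Loc4→Midtown.
South Co.'s best replies: Uptown→Loc4; Midtown→Loc2; Downtown→Loc3.
Only (Midtown, Loc2) has each player best-responding; Nash payoffs (15, 13).
North Co. earns 18 sequentially versus 15 at the Nash outcome: better off.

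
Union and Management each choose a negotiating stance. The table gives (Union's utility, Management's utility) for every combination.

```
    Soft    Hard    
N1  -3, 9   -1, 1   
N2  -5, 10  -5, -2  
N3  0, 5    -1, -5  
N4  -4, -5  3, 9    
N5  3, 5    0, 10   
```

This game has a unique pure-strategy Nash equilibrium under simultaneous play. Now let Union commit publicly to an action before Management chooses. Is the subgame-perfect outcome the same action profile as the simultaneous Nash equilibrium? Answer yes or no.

yes

Work backward from Management's decision.
- N1 → Management plays Soft (best of 9, 1); Union gets -3.
- N2 → Management plays Soft (best of 10, -2); Union gets -5.
- N3 → Management plays Soft (best of 5, -5); Union gets 0.
- N4 → Management plays Hard (best of -5, 9); Union gets 3.
- N5 → Management plays Hard (best of 5, 10); Union gets 0.
Among -3, -5, 0, 3, 0, the best is 3 at N4. Subgame-perfect outcome: (N4, Hard) with payoffs (3, 9).
Now find the simultaneous Nash equilibrium.
Union's best replies: Soft→N5; Hard→N4.
Management's best replies: N1→Soft; N2→Soft; N3→Soft; N4→Hard; N5→Hard.
Only (N4, Hard) has each player best-responding; Nash payoffs (3, 9).
Sequential outcome (N4, Hard) coincides with the Nash profile (N4, Hard).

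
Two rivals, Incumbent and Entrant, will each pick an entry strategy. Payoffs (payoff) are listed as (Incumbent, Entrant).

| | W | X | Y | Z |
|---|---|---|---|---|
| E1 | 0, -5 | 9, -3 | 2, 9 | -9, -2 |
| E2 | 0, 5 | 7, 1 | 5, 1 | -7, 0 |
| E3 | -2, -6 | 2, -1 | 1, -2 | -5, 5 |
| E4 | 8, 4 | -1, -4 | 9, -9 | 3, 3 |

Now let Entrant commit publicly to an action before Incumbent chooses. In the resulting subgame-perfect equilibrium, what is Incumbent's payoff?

8

Work backward from Incumbent's decision.
- W → Incumbent plays E4 (best of 0, 0, -2, 8); Entrant gets 4.
- X → Incumbent plays E1 (best of 9, 7, 2, -1); Entrant gets -3.
- Y → Incumbent plays E4 (best of 2, 5, 1, 9); Entrant gets -9.
- Z → Incumbent plays E4 (best of -9, -7, -5, 3); Entrant gets 3.
Among 4, -3, -9, 3, the best is 4 at W. Subgame-perfect outcome: (E4, W) with payoffs (8, 4).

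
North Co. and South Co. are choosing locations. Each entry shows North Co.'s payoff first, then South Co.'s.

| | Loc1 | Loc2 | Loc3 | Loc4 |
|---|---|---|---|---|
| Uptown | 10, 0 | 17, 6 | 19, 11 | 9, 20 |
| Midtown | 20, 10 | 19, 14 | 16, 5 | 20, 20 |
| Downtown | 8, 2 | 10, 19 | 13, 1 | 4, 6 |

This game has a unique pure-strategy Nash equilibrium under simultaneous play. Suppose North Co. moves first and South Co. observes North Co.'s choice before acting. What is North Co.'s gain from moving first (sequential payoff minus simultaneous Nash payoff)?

0

South Co. best-responds to each possible North Co. move:
- Uptown: South Co. compares 0, 6, 11, 20 and picks Loc4; North Co. would get 9.
- Midtown: South Co. compares 10, 14, 5, 20 and picks Loc4; North Co. would get 20.
- Downtown: South Co. compares 2, 19, 1, 6 and picks Loc2; North Co. would get 10.
Among 9, 20, 10, the best is 20 at Midtown. Subgame-perfect outcome: (Midtown, Loc4) with payoffs (20, 20).
Now find the simultaneous Nash equilibrium.
North Co.'s best replies: Loc1→Midtown; Loc2→Midtown; Loc3→Uptown; Loc4→Midtown.
South Co.'s best replies: Uptown→Loc4; Midtown→Loc4; Downtown→Loc2.
Only (Midtown, Loc4) has each player best-responding; Nash payoffs (20, 20).
North Co.'s commitment gain: 20 − 20 = 0.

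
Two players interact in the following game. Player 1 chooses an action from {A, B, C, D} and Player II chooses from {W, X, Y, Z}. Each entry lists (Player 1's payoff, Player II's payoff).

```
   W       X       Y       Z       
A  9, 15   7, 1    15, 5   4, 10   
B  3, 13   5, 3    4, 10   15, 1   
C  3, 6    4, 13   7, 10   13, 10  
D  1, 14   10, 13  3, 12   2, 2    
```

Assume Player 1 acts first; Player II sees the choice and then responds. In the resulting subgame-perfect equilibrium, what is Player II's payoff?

15

Backward induction with Player 1 moving first.
- A → Player II plays W (best of 15, 1, 5, 10); Player 1 gets 9.
- B → Player II plays W (best of 13, 3, 10, 1); Player 1 gets 3.
- C → Player II plays X (best of 6, 13, 10, 10); Player 1 gets 4.
- D → Player II plays W (best of 14, 13, 12, 2); Player 1 gets 1.
Player 1's induced payoffs are 9, 3, 4, 1, so Player 1 commits to A. Subgame-perfect outcome: (A, W) with payoffs (9, 15).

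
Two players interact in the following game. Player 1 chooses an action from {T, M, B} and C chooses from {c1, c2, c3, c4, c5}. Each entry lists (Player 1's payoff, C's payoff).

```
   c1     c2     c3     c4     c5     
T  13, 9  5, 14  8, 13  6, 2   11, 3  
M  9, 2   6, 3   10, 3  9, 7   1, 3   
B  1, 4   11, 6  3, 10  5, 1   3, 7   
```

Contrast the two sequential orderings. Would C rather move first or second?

If Player 1 leads: C's best replies are T→c2, M→c4, B→c3; Player 1's induced payoffs 5, 9, 3; outcome (M, c4), payoffs (9, 7).
If C leads: Player 1's best replies are c1→T, c2→B, c3→M, c4→M, c5→T; C's induced payoffs 9, 6, 3, 7, 3; outcome (T, c1), payoffs (13, 9).
C gets 9 moving first and 7 moving second, so C prefers to move first.

first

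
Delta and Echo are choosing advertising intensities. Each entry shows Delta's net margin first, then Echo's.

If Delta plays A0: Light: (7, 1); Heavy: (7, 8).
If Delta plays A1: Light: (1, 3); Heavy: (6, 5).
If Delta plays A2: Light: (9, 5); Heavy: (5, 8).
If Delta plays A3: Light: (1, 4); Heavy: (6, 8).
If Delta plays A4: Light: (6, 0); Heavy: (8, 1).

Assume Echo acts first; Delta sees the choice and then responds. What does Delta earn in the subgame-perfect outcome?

9

Work backward from Delta's decision.
- Light: BR = A2, leader payoff 5.
- Heavy: BR = A4, leader payoff 1.
Maximizing over 5, 1, Echo chooses Light. Subgame-perfect outcome: (A2, Light) with payoffs (9, 5).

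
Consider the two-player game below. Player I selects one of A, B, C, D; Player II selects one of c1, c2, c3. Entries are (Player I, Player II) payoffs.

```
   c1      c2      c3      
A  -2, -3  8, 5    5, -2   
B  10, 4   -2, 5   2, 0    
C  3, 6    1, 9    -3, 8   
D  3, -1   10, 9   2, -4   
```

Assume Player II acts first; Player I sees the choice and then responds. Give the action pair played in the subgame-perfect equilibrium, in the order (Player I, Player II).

(D, c2)

Player I best-responds to each possible Player II move:
- c1 → Player I plays B (best of -2, 10, 3, 3); Player II gets 4.
- c2 → Player I plays D (best of 8, -2, 1, 10); Player II gets 9.
- c3 → Player I plays A (best of 5, 2, -3, 2); Player II gets -2.
Among 4, 9, -2, the best is 9 at c2. Subgame-perfect outcome: (D, c2) with payoffs (10, 9).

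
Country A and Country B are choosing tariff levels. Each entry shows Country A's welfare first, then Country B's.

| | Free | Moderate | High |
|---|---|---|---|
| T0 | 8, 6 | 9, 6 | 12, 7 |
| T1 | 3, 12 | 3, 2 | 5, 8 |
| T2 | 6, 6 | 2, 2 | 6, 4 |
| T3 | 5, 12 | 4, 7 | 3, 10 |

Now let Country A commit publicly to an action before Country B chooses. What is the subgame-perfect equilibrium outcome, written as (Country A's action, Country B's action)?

(T0, High)

Solve by backward induction (Country A leads).
- T0 → Country B plays High (best of 6, 6, 7); Country A gets 12.
- T1 → Country B plays Free (best of 12, 2, 8); Country A gets 3.
- T2 → Country B plays Free (best of 6, 2, 4); Country A gets 6.
- T3 → Country B plays Free (best of 12, 7, 10); Country A gets 5.
Among 12, 3, 6, 5, the best is 12 at T0. Subgame-perfect outcome: (T0, High) with payoffs (12, 7).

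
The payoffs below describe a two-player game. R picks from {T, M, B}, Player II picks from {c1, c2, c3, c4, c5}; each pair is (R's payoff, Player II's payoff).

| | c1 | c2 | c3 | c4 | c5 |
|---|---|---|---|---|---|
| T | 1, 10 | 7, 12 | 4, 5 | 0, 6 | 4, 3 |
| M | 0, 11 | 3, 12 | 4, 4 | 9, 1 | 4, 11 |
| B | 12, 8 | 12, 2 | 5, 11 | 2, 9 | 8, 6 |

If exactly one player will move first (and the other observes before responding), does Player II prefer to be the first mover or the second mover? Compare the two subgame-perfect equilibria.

If R leads: Player II's best replies are T→c2, M→c2, B→c3; R's induced payoffs 7, 3, 5; outcome (T, c2), payoffs (7, 12).
If Player II leads: R's best replies are c1→B, c2→B, c3→B, c4→M, c5→B; Player II's induced payoffs 8, 2, 11, 1, 6; outcome (B, c3), payoffs (5, 11).
Player II gets 11 moving first and 12 moving second, so Player II prefers to move second.

second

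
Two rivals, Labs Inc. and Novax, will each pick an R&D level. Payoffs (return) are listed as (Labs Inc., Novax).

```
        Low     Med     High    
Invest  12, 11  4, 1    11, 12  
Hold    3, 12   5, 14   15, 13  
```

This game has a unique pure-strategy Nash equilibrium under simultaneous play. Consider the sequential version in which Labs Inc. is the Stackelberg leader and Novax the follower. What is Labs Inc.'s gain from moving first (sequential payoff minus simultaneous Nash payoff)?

6

Backward induction with Labs Inc. moving first.
- Invest: BR = High, leader payoff 11.
- Hold: BR = Med, leader payoff 5.
Maximizing over 11, 5, Labs Inc. chooses Invest. Subgame-perfect outcome: (Invest, High) with payoffs (11, 12).
Now find the simultaneous Nash equilibrium.
Labs Inc.'s best replies: Low→Invest; Med→Hold; High→Hold.
Novax's best replies: Invest→High; Hold→Med.
Only (Hold, Med) has each player best-responding; Nash payoffs (5, 14).
Labs Inc.'s commitment gain: 11 − 5 = 6.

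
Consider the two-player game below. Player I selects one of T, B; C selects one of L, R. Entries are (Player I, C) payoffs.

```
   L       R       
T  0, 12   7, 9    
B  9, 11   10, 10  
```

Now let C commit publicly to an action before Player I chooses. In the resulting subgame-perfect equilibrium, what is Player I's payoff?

9

Player I best-responds to each possible C move:
- L: Player I compares 0, 9 and picks B; C would get 11.
- R: Player I compares 7, 10 and picks B; C would get 10.
Among 11, 10, the best is 11 at L. Subgame-perfect outcome: (B, L) with payoffs (9, 11).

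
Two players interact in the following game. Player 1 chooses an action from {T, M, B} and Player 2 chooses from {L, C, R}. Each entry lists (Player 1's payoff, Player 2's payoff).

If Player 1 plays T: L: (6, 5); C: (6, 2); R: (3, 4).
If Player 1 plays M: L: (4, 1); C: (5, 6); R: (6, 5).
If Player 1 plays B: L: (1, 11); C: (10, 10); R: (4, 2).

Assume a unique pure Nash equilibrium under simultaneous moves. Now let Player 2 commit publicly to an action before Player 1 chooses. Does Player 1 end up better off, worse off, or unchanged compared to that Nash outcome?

better off

Player 1 best-responds to each possible Player 2 move:
- L → Player 1 plays T (best of 6, 4, 1); Player 2 gets 5.
- C → Player 1 plays B (best of 6, 5, 10); Player 2 gets 10.
- R → Player 1 plays M (best of 3, 6, 4); Player 2 gets 5.
Among 5, 10, 5, the best is 10 at C. Subgame-perfect outcome: (B, C) with payoffs (10, 10).
For the simultaneous game, intersect best replies.
Player 1's best replies: L→T; C→B; R→M.
Player 2's best replies: T→L; M→C; B→L.
The unique mutual best reply is (T, L), giving (6, 5).
Player 1 earns 10 sequentially versus 6 at the Nash outcome: better off.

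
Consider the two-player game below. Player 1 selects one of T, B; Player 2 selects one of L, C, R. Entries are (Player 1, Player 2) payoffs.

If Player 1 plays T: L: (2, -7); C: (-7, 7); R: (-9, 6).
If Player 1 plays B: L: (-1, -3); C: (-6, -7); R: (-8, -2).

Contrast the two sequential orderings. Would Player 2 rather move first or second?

second

If Player 1 leads: Player 2's best replies are T→C, B→R; Player 1's induced payoffs -7, -8; outcome (T, C), payoffs (-7, 7).
If Player 2 leads: Player 1's best replies are L→T, C→B, R→B; Player 2's induced payoffs -7, -7, -2; outcome (B, R), payoffs (-8, -2).
Player 2 gets -2 moving first and 7 moving second, so Player 2 prefers to move second.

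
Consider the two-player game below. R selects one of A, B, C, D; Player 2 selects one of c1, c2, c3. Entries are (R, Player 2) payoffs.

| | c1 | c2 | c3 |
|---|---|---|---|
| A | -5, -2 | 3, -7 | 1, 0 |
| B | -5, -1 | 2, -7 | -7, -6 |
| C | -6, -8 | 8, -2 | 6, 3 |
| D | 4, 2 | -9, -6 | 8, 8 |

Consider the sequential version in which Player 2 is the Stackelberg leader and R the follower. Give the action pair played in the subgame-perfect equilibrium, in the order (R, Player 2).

Work backward from R's decision.
- c1: BR = D, leader payoff 2.
- c2: BR = C, leader payoff -2.
- c3: BR = D, leader payoff 8.
Among 2, -2, 8, the best is 8 at c3. Subgame-perfect outcome: (D, c3) with payoffs (8, 8).

(D, c3)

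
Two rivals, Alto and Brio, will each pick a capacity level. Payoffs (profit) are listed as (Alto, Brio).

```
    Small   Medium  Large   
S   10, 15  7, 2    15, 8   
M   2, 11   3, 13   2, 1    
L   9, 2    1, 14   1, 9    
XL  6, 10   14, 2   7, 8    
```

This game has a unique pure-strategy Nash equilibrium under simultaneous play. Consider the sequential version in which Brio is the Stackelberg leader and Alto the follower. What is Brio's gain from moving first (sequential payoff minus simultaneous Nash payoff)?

0

Work backward from Alto's decision.
- Small: Alto compares 10, 2, 9, 6 and picks S; Brio would get 15.
- Medium: Alto compares 7, 3, 1, 14 and picks XL; Brio would get 2.
- Large: Alto compares 15, 2, 1, 7 and picks S; Brio would get 8.
Among 15, 2, 8, the best is 15 at Small. Subgame-perfect outcome: (S, Small) with payoffs (10, 15).
Now find the simultaneous Nash equilibrium.
Alto's best replies: Small→S; Medium→XL; Large→S.
Brio's best replies: S→Small; M→Medium; L→Medium; XL→Small.
The unique mutual best reply is (S, Small), giving (10, 15).
Brio's commitment gain: 15 − 15 = 0.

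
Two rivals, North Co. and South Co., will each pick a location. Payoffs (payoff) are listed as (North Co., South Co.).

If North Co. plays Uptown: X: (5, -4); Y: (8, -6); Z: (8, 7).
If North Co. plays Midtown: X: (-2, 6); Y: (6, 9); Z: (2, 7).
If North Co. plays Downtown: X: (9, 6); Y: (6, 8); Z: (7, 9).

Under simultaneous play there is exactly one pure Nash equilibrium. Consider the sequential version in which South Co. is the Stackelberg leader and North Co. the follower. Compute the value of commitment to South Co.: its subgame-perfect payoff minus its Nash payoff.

Backward induction with South Co. moving first.
- X: North Co. compares 5, -2, 9 and picks Downtown; South Co. would get 6.
- Y: North Co. compares 8, 6, 6 and picks Uptown; South Co. would get -6.
- Z: North Co. compares 8, 2, 7 and picks Uptown; South Co. would get 7.
South Co.'s induced payoffs are 6, -6, 7, so South Co. commits to Z. Subgame-perfect outcome: (Uptown, Z) with payoffs (8, 7).
Now find the simultaneous Nash equilibrium.
North Co.'s best replies: X→Downtown; Y→Uptown; Z→Uptown.
South Co.'s best replies: Uptown→Z; Midtown→Y; Downtown→Z.
The unique mutual best reply is (Uptown, Z), giving (8, 7).
South Co.'s commitment gain: 7 − 7 = 0.

0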